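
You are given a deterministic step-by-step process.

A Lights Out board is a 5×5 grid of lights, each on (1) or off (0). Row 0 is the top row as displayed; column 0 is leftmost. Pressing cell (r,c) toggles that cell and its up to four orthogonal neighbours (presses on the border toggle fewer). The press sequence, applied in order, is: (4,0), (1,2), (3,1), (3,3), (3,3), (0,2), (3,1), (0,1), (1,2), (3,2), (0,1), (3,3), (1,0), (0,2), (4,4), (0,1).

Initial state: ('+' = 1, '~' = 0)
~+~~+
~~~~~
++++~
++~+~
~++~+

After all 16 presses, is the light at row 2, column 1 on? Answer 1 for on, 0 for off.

1

k=0  ~+~~+
~~~~~
++++~
++~+~
~++~+
k=1  ~+~~+
~~~~~
++++~
~+~+~
+~+~+
k=2  ~++~+
~+++~
++~+~
~+~+~
+~+~+
k=3  ~++~+
~+++~
+~~+~
+~++~
+++~+
k=4  ~++~+
~+++~
+~~~~
+~~~+
+++++
k=5  ~++~+
~+++~
+~~+~
+~++~
+++~+
k=6  ~~~++
~+~+~
+~~+~
+~++~
+++~+
k=7  ~~~++
~+~+~
++~+~
~+~+~
+~+~+
k=8  +++++
~~~+~
++~+~
~+~+~
+~+~+
k=9  ++~++
~++~~
++++~
~+~+~
+~+~+
k=10  ++~++
~++~~
++~+~
~~+~~
+~~~+
k=11  ~~+++
~~+~~
++~+~
~~+~~
+~~~+
k=12  ~~+++
~~+~~
++~~~
~~~++
+~~++
k=13  +~+++
+++~~
~+~~~
~~~++
+~~++
k=14  ++~~+
++~~~
~+~~~
~~~++
+~~++
k=15  ++~~+
++~~~
~+~~~
~~~+~
+~~~~
k=16  ~~+~+
+~~~~
~+~~~
~~~+~
+~~~~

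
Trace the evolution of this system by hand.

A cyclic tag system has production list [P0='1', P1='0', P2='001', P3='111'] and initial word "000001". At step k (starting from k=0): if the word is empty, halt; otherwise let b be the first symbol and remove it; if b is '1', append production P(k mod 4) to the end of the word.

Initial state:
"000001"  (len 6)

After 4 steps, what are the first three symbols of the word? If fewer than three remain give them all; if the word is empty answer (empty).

gen 0: "000001"  (len 6)
gen 1: "00001"  (len 5)
gen 2: "0001"  (len 4)
gen 3: "001"  (len 3)
gen 4: "01"  (len 2)

01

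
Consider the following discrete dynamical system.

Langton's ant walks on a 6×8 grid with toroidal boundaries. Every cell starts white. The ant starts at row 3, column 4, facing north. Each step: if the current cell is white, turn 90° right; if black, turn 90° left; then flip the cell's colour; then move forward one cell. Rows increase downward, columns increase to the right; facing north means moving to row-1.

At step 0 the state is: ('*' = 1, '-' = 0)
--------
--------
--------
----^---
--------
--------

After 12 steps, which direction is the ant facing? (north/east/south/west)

north

step 0: --------
--------
--------
----^---
--------
--------
step 1: --------
--------
--------
----*>--
--------
--------
step 2: --------
--------
--------
----**--
-----v--
--------
step 3: --------
--------
--------
----**--
----<*--
--------
step 4: --------
--------
--------
----^*--
----**--
--------
step 5: --------
--------
--------
---<-*--
----**--
--------
step 6: --------
--------
---^----
---*-*--
----**--
--------
step 7: --------
--------
---*>---
---*-*--
----**--
--------
step 8: --------
--------
---**---
---*v*--
----**--
--------
step 9: --------
--------
---**---
---<**--
----**--
--------
step 10: --------
--------
---**---
----**--
---v**--
--------
step 11: --------
--------
---**---
----**--
--<***--
--------
step 12: --------
--------
---**---
--^-**--
--****--
--------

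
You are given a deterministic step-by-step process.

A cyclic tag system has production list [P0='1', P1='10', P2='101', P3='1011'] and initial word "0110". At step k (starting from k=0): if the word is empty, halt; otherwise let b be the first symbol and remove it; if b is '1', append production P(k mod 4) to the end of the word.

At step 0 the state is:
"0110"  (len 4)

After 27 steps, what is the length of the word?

gen 0: "0110"  (len 4)
gen 1: "110"  (len 3)
gen 2: "1010"  (len 4)
gen 3: "010101"  (len 6)
gen 4: "10101"  (len 5)
gen 5: "01011"  (len 5)
gen 6: "1011"  (len 4)
gen 7: "011101"  (len 6)
gen 8: "11101"  (len 5)
gen 9: "11011"  (len 5)
gen 10: "101110"  (len 6)
gen 11: "01110101"  (len 8)
gen 12: "1110101"  (len 7)
gen 13: "1101011"  (len 7)
gen 14: "10101110"  (len 8)
gen 15: "0101110101"  (len 10)
gen 16: "101110101"  (len 9)
gen 17: "011101011"  (len 9)
gen 18: "11101011"  (len 8)
gen 19: "1101011101"  (len 10)
gen 20: "1010111011011"  (len 13)
gen 21: "0101110110111"  (len 13)
gen 22: "101110110111"  (len 12)
gen 23: "01110110111101"  (len 14)
gen 24: "1110110111101"  (len 13)
gen 25: "1101101111011"  (len 13)
gen 26: "10110111101110"  (len 14)
gen 27: "0110111101110101"  (len 16)

16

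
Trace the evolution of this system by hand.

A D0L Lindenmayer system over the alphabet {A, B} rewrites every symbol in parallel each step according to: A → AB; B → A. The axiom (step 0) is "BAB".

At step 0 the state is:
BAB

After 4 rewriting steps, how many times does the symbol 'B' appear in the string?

7

step 0: BAB
step 1: AABA
step 2: ABABAAB
step 3: ABAABAABABA
step 4: ABAABABAABABAABAAB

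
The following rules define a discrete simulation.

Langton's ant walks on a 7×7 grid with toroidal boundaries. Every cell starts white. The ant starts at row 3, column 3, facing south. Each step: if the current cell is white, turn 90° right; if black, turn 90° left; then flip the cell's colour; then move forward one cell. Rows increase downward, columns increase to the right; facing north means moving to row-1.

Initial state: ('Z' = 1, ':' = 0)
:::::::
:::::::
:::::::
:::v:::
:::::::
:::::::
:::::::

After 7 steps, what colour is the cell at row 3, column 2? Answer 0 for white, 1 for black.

t=0: :::::::
:::::::
:::::::
:::v:::
:::::::
:::::::
:::::::
t=1: :::::::
:::::::
:::::::
::<Z:::
:::::::
:::::::
:::::::
t=2: :::::::
:::::::
::^::::
::ZZ:::
:::::::
:::::::
:::::::
t=3: :::::::
:::::::
::Z>:::
::ZZ:::
:::::::
:::::::
:::::::
t=4: :::::::
:::::::
::ZZ:::
::Zv:::
:::::::
:::::::
:::::::
t=5: :::::::
:::::::
::ZZ:::
::Z:>::
:::::::
:::::::
:::::::
t=6: :::::::
:::::::
::ZZ:::
::Z:Z::
::::v::
:::::::
:::::::
t=7: :::::::
:::::::
::ZZ:::
::Z:Z::
:::<Z::
:::::::
:::::::

1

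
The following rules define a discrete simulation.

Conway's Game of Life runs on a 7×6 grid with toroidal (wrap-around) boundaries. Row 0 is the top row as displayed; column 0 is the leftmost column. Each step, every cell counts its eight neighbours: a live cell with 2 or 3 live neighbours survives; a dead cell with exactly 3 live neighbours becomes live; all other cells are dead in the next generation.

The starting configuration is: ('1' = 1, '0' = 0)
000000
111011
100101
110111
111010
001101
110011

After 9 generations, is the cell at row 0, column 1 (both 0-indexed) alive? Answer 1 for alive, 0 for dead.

t=0: 000000
111011
100101
110111
111010
001101
110011
t=1: 001100
011110
000000
000000
000000
000000
111111
t=2: 000000
010010
001100
000000
000000
111111
110011
t=3: 010010
001100
001100
000000
111111
001100
000000
t=4: 001100
010010
001100
100001
110011
100001
001100
t=5: 010010
010010
111111
001100
010010
001100
011110
t=6: 110011
000000
100001
000000
010010
000000
010010
t=7: 110011
010010
000000
100001
000000
000000
010010
t=8: 011110
010010
100001
000000
000000
000000
010010
t=9: 110011
010010
100001
000000
000000
000000
010010

1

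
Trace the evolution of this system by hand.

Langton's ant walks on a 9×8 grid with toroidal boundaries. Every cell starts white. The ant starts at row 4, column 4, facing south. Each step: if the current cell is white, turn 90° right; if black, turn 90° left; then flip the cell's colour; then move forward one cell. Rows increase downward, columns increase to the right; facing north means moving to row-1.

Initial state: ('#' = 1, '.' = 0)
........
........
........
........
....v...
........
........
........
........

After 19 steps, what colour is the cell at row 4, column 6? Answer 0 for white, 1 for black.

1

step 0: ........
........
........
........
....v...
........
........
........
........
step 1: ........
........
........
........
...<#...
........
........
........
........
step 2: ........
........
........
...^....
...##...
........
........
........
........
step 3: ........
........
........
...#>...
...##...
........
........
........
........
step 4: ........
........
........
...##...
...#v...
........
........
........
........
step 5: ........
........
........
...##...
...#.>..
........
........
........
........
step 6: ........
........
........
...##...
...#.#..
.....v..
........
........
........
step 7: ........
........
........
...##...
...#.#..
....<#..
........
........
........
step 8: ........
........
........
...##...
...#^#..
....##..
........
........
........
step 9: ........
........
........
...##...
...##>..
....##..
........
........
........
step 10: ........
........
........
...##^..
...##...
....##..
........
........
........
step 11: ........
........
........
...###>.
...##...
....##..
........
........
........
step 12: ........
........
........
...####.
...##.v.
....##..
........
........
........
step 13: ........
........
........
...####.
...##<#.
....##..
........
........
........
step 14: ........
........
........
...##^#.
...####.
....##..
........
........
........
step 15: ........
........
........
...#<.#.
...####.
....##..
........
........
........
step 16: ........
........
........
...#..#.
...#v##.
....##..
........
........
........
step 17: ........
........
........
...#..#.
...#.>#.
....##..
........
........
........
step 18: ........
........
........
...#.^#.
...#..#.
....##..
........
........
........
step 19: ........
........
........
...#.#>.
...#..#.
....##..
........
........
........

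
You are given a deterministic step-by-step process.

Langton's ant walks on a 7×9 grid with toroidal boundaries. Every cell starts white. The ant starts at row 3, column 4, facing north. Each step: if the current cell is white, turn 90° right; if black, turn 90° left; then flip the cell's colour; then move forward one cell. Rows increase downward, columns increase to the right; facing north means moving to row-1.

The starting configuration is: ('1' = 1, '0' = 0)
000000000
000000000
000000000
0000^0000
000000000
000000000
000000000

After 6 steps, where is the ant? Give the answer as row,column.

2,3

gen 0: 000000000
000000000
000000000
0000^0000
000000000
000000000
000000000
gen 1: 000000000
000000000
000000000
00001>000
000000000
000000000
000000000
gen 2: 000000000
000000000
000000000
000011000
00000v000
000000000
000000000
gen 3: 000000000
000000000
000000000
000011000
0000<1000
000000000
000000000
gen 4: 000000000
000000000
000000000
0000^1000
000011000
000000000
000000000
gen 5: 000000000
000000000
000000000
000<01000
000011000
000000000
000000000
gen 6: 000000000
000000000
000^00000
000101000
000011000
000000000
000000000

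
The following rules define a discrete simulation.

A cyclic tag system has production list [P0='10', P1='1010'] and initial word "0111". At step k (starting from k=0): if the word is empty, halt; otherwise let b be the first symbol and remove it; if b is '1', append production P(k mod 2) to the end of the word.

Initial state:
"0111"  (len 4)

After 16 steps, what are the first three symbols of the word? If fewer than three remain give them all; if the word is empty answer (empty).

101

gen 0: "0111"  (len 4)
gen 1: "111"  (len 3)
gen 2: "111010"  (len 6)
gen 3: "1101010"  (len 7)
gen 4: "1010101010"  (len 10)
gen 5: "01010101010"  (len 11)
gen 6: "1010101010"  (len 10)
gen 7: "01010101010"  (len 11)
gen 8: "1010101010"  (len 10)
gen 9: "01010101010"  (len 11)
gen 10: "1010101010"  (len 10)
gen 11: "01010101010"  (len 11)
gen 12: "1010101010"  (len 10)
gen 13: "01010101010"  (len 11)
gen 14: "1010101010"  (len 10)
gen 15: "01010101010"  (len 11)
gen 16: "1010101010"  (len 10)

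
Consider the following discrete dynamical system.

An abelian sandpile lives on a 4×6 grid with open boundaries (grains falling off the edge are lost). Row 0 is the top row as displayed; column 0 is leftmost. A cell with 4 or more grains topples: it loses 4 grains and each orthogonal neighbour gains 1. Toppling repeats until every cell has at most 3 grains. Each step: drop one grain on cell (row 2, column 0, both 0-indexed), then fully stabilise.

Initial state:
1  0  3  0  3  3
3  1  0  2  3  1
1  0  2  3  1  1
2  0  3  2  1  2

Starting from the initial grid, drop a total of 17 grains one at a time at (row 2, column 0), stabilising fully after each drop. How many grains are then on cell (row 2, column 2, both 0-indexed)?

3

t=0: 1  0  3  0  3  3
3  1  0  2  3  1
1  0  2  3  1  1
2  0  3  2  1  2
t=1: 1  0  3  0  3  3
3  1  0  2  3  1
2  0  2  3  1  1
2  0  3  2  1  2
t=2: 1  0  3  0  3  3
3  1  0  2  3  1
3  0  2  3  1  1
2  0  3  2  1  2
t=3: 2  0  3  0  3  3
0  2  0  2  3  1
1  1  2  3  1  1
3  0  3  2  1  2
t=4: 2  0  3  0  3  3
0  2  0  2  3  1
2  1  2  3  1  1
3  0  3  2  1  2
t=5: 2  0  3  0  3  3
0  2  0  2  3  1
3  1  2  3  1  1
3  0  3  2  1  2
t=6: 2  0  3  0  3  3
1  2  0  2  3  1
1  2  2  3  1  1
0  1  3  2  1  2
t=7: 2  0  3  0  3  3
1  2  0  2  3  1
2  2  2  3  1  1
0  1  3  2  1  2
t=8: 2  0  3  0  3  3
1  2  0  2  3  1
3  2  2  3  1  1
0  1  3  2  1  2
t=9: 2  0  3  0  3  3
2  2  0  2  3  1
0  3  2  3  1  1
1  1  3  2  1  2
t=10: 2  0  3  0  3  3
2  2  0  2  3  1
1  3  2  3  1  1
1  1  3  2  1  2
t=11: 2  0  3  0  3  3
2  2  0  2  3  1
2  3  2  3  1  1
1  1  3  2  1  2
t=12: 2  0  3  0  3  3
2  2  0  2  3  1
3  3  2  3  1  1
1  1  3  2  1  2
t=13: 2  0  3  0  3  3
3  3  0  2  3  1
1  0  3  3  1  1
2  2  3  2  1  2
t=14: 2  0  3  0  3  3
3  3  0  2  3  1
2  0  3  3  1  1
2  2  3  2  1  2
t=15: 2  0  3  0  3  3
3  3  0  2  3  1
3  0  3  3  1  1
2  2  3  2  1  2
t=16: 3  1  3  0  3  3
1  0  1  2  3  1
1  2  3  3  1  1
3  2  3  2  1  2
t=17: 3  1  3  0  3  3
1  0  1  2  3  1
2  2  3  3  1  1
3  2  3  2  1  2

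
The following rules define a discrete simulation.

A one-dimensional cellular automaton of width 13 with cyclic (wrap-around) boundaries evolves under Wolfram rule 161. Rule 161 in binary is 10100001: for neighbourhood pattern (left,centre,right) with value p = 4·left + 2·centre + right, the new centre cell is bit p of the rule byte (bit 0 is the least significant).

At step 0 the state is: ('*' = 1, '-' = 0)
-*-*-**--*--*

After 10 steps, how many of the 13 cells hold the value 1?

5

0) -*-*-**--*--*
1) *-*-*--------
2) -*-*--******-
3) --*----****--
4) *---**--**--*
5) --*----------
6) *---*********
7) --*--********
8) ------******-
9) *****--****--
10) -***----**---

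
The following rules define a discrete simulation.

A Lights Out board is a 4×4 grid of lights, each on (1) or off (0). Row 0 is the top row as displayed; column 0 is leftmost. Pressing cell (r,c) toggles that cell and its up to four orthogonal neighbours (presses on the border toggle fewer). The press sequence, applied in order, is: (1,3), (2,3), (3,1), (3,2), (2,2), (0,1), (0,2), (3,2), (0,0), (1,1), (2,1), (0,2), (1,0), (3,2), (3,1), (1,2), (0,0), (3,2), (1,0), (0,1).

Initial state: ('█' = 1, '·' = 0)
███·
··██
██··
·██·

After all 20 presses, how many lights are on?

k=0  ███·
··██
██··
·██·
k=1  ████
····
██·█
·██·
k=2  ████
···█
███·
·███
k=3  ████
···█
█·█·
█··█
k=4  ████
···█
█···
███·
k=5  ████
··██
████
██··
k=6  ···█
·███
████
██··
k=7  ·██·
·█·█
████
██··
k=8  ·██·
·█·█
██·█
█·██
k=9  █·█·
██·█
██·█
█·██
k=10  ███·
··██
█··█
█·██
k=11  ███·
·███
·███
████
k=12  █··█
·█·█
·███
████
k=13  ···█
█··█
████
████
k=14  ···█
█··█
██·█
█···
k=15  ···█
█··█
█··█
·██·
k=16  ··██
███·
█·██
·██·
k=17  ████
·██·
█·██
·██·
k=18  ████
·██·
█··█
···█
k=19  ·███
█·█·
···█
···█
k=20  █··█
███·
···█
···█

7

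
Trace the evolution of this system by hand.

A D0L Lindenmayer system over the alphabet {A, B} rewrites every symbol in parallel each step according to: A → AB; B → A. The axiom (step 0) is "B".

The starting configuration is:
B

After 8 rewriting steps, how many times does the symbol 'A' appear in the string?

t=0: B
t=1: A
t=2: AB
t=3: ABA
t=4: ABAAB
t=5: ABAABABA
t=6: ABAABABAABAAB
t=7: ABAABABAABAABABAABABA
t=8: ABAABABAABAABABAABABAABAABABAABAAB

21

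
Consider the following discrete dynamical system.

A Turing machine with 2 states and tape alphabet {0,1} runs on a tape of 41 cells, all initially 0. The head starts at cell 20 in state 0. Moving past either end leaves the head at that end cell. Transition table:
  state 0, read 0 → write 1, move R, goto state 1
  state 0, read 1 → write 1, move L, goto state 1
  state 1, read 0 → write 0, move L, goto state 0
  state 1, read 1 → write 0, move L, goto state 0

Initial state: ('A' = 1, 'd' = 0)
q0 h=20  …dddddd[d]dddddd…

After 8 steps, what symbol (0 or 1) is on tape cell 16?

0

[0] q0 h=20  …dddddd[d]dddddd…
[1] q1 h=21  …dddddA[d]dddddd…
[2] q0 h=20  …dddddd[A]dddddd…
[3] q1 h=19  …dddddd[d]Addddd…
[4] q0 h=18  …dddddd[d]dAdddd…
[5] q1 h=19  …dddddA[d]Addddd…
[6] q0 h=18  …dddddd[A]dAdddd…
[7] q1 h=17  …dddddd[d]AdAddd…
[8] q0 h=16  …dddddd[d]dAdAdd…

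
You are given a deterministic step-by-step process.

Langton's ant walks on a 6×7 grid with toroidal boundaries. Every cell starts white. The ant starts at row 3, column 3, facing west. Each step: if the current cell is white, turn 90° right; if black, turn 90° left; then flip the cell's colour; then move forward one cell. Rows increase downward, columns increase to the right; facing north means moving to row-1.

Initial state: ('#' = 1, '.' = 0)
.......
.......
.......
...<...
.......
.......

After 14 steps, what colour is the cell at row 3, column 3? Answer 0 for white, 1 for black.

0) .......
.......
.......
...<...
.......
.......
1) .......
.......
...^...
...#...
.......
.......
2) .......
.......
...#>..
...#...
.......
.......
3) .......
.......
...##..
...#v..
.......
.......
4) .......
.......
...##..
...<#..
.......
.......
5) .......
.......
...##..
....#..
...v...
.......
6) .......
.......
...##..
....#..
..<#...
.......
7) .......
.......
...##..
..^.#..
..##...
.......
8) .......
.......
...##..
..#>#..
..##...
.......
9) .......
.......
...##..
..###..
..#v...
.......
10) .......
.......
...##..
..###..
..#.>..
.......
11) .......
.......
...##..
..###..
..#.#..
....v..
12) .......
.......
...##..
..###..
..#.#..
...<#..
13) .......
.......
...##..
..###..
..#^#..
...##..
14) .......
.......
...##..
..###..
..##>..
...##..

1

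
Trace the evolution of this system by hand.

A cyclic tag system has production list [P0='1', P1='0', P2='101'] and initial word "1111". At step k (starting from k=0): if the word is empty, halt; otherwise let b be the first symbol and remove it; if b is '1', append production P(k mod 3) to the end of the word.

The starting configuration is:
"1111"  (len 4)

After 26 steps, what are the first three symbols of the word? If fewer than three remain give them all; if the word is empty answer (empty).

k=0  "1111"  (len 4)
k=1  "1111"  (len 4)
k=2  "1110"  (len 4)
k=3  "110101"  (len 6)
k=4  "101011"  (len 6)
k=5  "010110"  (len 6)
k=6  "10110"  (len 5)
k=7  "01101"  (len 5)
k=8  "1101"  (len 4)
k=9  "101101"  (len 6)
k=10  "011011"  (len 6)
k=11  "11011"  (len 5)
k=12  "1011101"  (len 7)
k=13  "0111011"  (len 7)
k=14  "111011"  (len 6)
k=15  "11011101"  (len 8)
k=16  "10111011"  (len 8)
k=17  "01110110"  (len 8)
k=18  "1110110"  (len 7)
k=19  "1101101"  (len 7)
k=20  "1011010"  (len 7)
k=21  "011010101"  (len 9)
k=22  "11010101"  (len 8)
k=23  "10101010"  (len 8)
k=24  "0101010101"  (len 10)
k=25  "101010101"  (len 9)
k=26  "010101010"  (len 9)

010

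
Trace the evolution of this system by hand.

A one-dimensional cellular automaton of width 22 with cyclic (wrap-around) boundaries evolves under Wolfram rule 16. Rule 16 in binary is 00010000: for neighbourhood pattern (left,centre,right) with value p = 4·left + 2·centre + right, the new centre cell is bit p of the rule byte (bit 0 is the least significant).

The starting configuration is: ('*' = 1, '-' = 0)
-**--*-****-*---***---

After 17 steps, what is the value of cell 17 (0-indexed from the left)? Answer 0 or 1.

gen 0: -**--*-****-*---***---
gen 1: ---*---------*-----*--
gen 2: ----*---------*-----*-
gen 3: -----*---------*-----*
gen 4: *-----*---------*-----
gen 5: -*-----*---------*----
gen 6: --*-----*---------*---
gen 7: ---*-----*---------*--
gen 8: ----*-----*---------*-
gen 9: -----*-----*---------*
gen 10: *-----*-----*---------
gen 11: -*-----*-----*--------
gen 12: --*-----*-----*-------
gen 13: ---*-----*-----*------
gen 14: ----*-----*-----*-----
gen 15: -----*-----*-----*----
gen 16: ------*-----*-----*---
gen 17: -------*-----*-----*--

0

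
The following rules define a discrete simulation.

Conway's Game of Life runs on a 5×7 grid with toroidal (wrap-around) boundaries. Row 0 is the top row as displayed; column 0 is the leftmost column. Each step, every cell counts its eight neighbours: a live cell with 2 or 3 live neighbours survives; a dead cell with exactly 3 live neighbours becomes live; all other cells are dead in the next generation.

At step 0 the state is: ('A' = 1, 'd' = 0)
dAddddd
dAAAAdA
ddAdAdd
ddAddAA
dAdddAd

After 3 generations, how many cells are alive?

2

step 0: dAddddd
dAAAAdA
ddAdAdd
ddAddAA
dAdddAd
step 1: dAdAAAd
AAddAAd
AdddAdA
dAAAAAA
AAAddAA
step 2: dddAddd
dAAdddd
ddddddd
ddddddd
ddddddd
step 3: ddAdddd
ddAdddd
ddddddd
ddddddd
ddddddd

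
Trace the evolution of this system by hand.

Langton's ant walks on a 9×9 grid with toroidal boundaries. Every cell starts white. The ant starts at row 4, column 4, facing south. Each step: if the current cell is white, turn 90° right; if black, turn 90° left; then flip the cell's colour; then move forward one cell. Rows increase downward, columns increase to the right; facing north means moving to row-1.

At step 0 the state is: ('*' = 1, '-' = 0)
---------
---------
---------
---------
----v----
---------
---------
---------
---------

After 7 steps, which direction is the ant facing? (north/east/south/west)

t=0: ---------
---------
---------
---------
----v----
---------
---------
---------
---------
t=1: ---------
---------
---------
---------
---<*----
---------
---------
---------
---------
t=2: ---------
---------
---------
---^-----
---**----
---------
---------
---------
---------
t=3: ---------
---------
---------
---*>----
---**----
---------
---------
---------
---------
t=4: ---------
---------
---------
---**----
---*v----
---------
---------
---------
---------
t=5: ---------
---------
---------
---**----
---*->---
---------
---------
---------
---------
t=6: ---------
---------
---------
---**----
---*-*---
-----v---
---------
---------
---------
t=7: ---------
---------
---------
---**----
---*-*---
----<*---
---------
---------
---------

west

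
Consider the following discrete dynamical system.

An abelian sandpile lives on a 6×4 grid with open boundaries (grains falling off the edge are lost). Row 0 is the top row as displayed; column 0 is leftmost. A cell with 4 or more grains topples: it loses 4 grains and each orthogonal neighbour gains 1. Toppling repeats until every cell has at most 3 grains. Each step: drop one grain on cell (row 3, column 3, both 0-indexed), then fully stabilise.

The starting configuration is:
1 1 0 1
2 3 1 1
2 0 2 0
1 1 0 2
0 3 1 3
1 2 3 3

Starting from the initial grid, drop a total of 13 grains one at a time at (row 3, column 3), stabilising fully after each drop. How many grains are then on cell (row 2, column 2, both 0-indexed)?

[0] 1 1 0 1
2 3 1 1
2 0 2 0
1 1 0 2
0 3 1 3
1 2 3 3
[1] 1 1 0 1
2 3 1 1
2 0 2 0
1 1 0 3
0 3 1 3
1 2 3 3
[2] 1 1 0 1
2 3 1 1
2 0 2 1
1 1 1 1
0 3 3 1
1 3 0 1
[3] 1 1 0 1
2 3 1 1
2 0 2 1
1 1 1 2
0 3 3 1
1 3 0 1
[4] 1 1 0 1
2 3 1 1
2 0 2 1
1 1 1 3
0 3 3 1
1 3 0 1
[5] 1 1 0 1
2 3 1 1
2 0 2 2
1 1 2 0
0 3 3 2
1 3 0 1
[6] 1 1 0 1
2 3 1 1
2 0 2 2
1 1 2 1
0 3 3 2
1 3 0 1
[7] 1 1 0 1
2 3 1 1
2 0 2 2
1 1 2 2
0 3 3 2
1 3 0 1
[8] 1 1 0 1
2 3 1 1
2 0 2 2
1 1 2 3
0 3 3 2
1 3 0 1
[9] 1 1 0 1
2 3 1 1
2 0 2 3
1 1 3 0
0 3 3 3
1 3 0 1
[10] 1 1 0 1
2 3 1 1
2 0 2 3
1 1 3 1
0 3 3 3
1 3 0 1
[11] 1 1 0 1
2 3 1 1
2 0 2 3
1 1 3 2
0 3 3 3
1 3 0 1
[12] 1 1 0 1
2 3 1 1
2 0 2 3
1 1 3 3
0 3 3 3
1 3 0 1
[13] 1 1 0 1
2 3 2 2
2 1 0 1
1 3 2 3
1 1 2 1
2 0 2 2

0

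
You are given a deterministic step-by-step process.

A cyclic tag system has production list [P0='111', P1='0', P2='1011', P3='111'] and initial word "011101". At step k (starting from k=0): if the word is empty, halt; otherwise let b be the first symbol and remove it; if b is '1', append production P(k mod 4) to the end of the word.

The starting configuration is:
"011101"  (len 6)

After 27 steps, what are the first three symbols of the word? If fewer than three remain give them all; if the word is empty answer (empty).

110

t=0: "011101"  (len 6)
t=1: "11101"  (len 5)
t=2: "11010"  (len 5)
t=3: "10101011"  (len 8)
t=4: "0101011111"  (len 10)
t=5: "101011111"  (len 9)
t=6: "010111110"  (len 9)
t=7: "10111110"  (len 8)
t=8: "0111110111"  (len 10)
t=9: "111110111"  (len 9)
t=10: "111101110"  (len 9)
t=11: "111011101011"  (len 12)
t=12: "11011101011111"  (len 14)
t=13: "1011101011111111"  (len 16)
t=14: "0111010111111110"  (len 16)
t=15: "111010111111110"  (len 15)
t=16: "11010111111110111"  (len 17)
t=17: "1010111111110111111"  (len 19)
t=18: "0101111111101111110"  (len 19)
t=19: "101111111101111110"  (len 18)
t=20: "01111111101111110111"  (len 20)
t=21: "1111111101111110111"  (len 19)
t=22: "1111111011111101110"  (len 19)
t=23: "1111110111111011101011"  (len 22)
t=24: "111110111111011101011111"  (len 24)
t=25: "11110111111011101011111111"  (len 26)
t=26: "11101111110111010111111110"  (len 26)
t=27: "11011111101110101111111101011"  (len 29)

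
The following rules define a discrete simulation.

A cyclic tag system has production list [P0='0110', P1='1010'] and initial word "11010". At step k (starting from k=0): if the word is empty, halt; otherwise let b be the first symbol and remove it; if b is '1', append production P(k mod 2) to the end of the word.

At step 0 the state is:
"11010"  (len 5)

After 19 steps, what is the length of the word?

26

gen 0: "11010"  (len 5)
gen 1: "10100110"  (len 8)
gen 2: "01001101010"  (len 11)
gen 3: "1001101010"  (len 10)
gen 4: "0011010101010"  (len 13)
gen 5: "011010101010"  (len 12)
gen 6: "11010101010"  (len 11)
gen 7: "10101010100110"  (len 14)
gen 8: "01010101001101010"  (len 17)
gen 9: "1010101001101010"  (len 16)
gen 10: "0101010011010101010"  (len 19)
gen 11: "101010011010101010"  (len 18)
gen 12: "010100110101010101010"  (len 21)
gen 13: "10100110101010101010"  (len 20)
gen 14: "01001101010101010101010"  (len 23)
gen 15: "1001101010101010101010"  (len 22)
gen 16: "0011010101010101010101010"  (len 25)
gen 17: "011010101010101010101010"  (len 24)
gen 18: "11010101010101010101010"  (len 23)
gen 19: "10101010101010101010100110"  (len 26)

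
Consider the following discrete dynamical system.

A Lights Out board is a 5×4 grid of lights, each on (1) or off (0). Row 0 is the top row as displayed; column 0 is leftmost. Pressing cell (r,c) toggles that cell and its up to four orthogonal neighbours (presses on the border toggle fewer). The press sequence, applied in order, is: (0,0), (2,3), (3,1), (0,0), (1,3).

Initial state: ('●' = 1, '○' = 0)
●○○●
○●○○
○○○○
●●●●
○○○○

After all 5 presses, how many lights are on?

[0] ●○○●
○●○○
○○○○
●●●●
○○○○
[1] ○●○●
●●○○
○○○○
●●●●
○○○○
[2] ○●○●
●●○●
○○●●
●●●○
○○○○
[3] ○●○●
●●○●
○●●●
○○○○
○●○○
[4] ●○○●
○●○●
○●●●
○○○○
○●○○
[5] ●○○○
○●●○
○●●○
○○○○
○●○○

6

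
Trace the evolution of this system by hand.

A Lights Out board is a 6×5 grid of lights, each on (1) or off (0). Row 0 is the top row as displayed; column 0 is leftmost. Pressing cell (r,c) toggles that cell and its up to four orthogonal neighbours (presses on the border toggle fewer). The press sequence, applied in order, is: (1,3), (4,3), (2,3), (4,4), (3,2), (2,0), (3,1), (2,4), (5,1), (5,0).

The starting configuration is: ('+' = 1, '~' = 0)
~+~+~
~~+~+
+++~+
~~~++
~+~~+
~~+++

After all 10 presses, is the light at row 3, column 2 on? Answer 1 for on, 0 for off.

t=0: ~+~+~
~~+~+
+++~+
~~~++
~+~~+
~~+++
t=1: ~+~~~
~~~+~
+++++
~~~++
~+~~+
~~+++
t=2: ~+~~~
~~~+~
+++++
~~~~+
~+++~
~~+~+
t=3: ~+~~~
~~~~~
++~~~
~~~++
~+++~
~~+~+
t=4: ~+~~~
~~~~~
++~~~
~~~+~
~++~+
~~+~~
t=5: ~+~~~
~~~~~
+++~~
~++~~
~+~~+
~~+~~
t=6: ~+~~~
+~~~~
~~+~~
+++~~
~+~~+
~~+~~
t=7: ~+~~~
+~~~~
~++~~
~~~~~
~~~~+
~~+~~
t=8: ~+~~~
+~~~+
~++++
~~~~+
~~~~+
~~+~~
t=9: ~+~~~
+~~~+
~++++
~~~~+
~+~~+
++~~~
t=10: ~+~~~
+~~~+
~++++
~~~~+
++~~+
~~~~~

0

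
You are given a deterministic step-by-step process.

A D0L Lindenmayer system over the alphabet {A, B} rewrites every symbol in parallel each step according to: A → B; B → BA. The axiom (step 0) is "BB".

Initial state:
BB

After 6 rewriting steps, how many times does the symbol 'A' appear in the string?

16

step 0: BB
step 1: BABA
step 2: BABBAB
step 3: BABBABABBA
step 4: BABBABABBABBABAB
step 5: BABBABABBABBABABBABABBABBA
step 6: BABBABABBABBABABBABABBABBABABBABBABABBABAB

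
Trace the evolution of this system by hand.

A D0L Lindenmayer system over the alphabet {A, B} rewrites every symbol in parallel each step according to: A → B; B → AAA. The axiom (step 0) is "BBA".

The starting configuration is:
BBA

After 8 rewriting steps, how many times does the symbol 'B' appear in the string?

gen 0: BBA
gen 1: AAAAAAB
gen 2: BBBBBBAAA
gen 3: AAAAAAAAAAAAAAAAAABBB
gen 4: BBBBBBBBBBBBBBBBBBAAAAAAAAA
gen 5: AAAAAAAAAAAAAAAAAAAAAAAAAAAAAAAAAAAAAAAAAAAAAAAAAAAAAABBBBBBBBB
gen 6: BBBBBBBBBBBBBBBBBBBBBBBBBBBBBBBBBBBBBBBBBBBBBBBBBBBBBBAAAAAAAAAAAAAAAAAAAAAAAAAAA
gen 7: AAAAAAAAAAAAAAAAAAAAAAAAAAAAAAAAAAAAAAAAAAAAAAAAAAAAAAAAAA…AAAAAAAAAAAAAAAAAAAAAAAAAAAAAAABBBBBBBBBBBBBBBBBBBBBBBBBBB  (len 189)
gen 8: BBBBBBBBBBBBBBBBBBBBBBBBBBBBBBBBBBBBBBBBBBBBBBBBBBBBBBBBBB…AAAAAAAAAAAAAAAAAAAAAAAAAAAAAAAAAAAAAAAAAAAAAAAAAAAAAAAAAA  (len 243)

162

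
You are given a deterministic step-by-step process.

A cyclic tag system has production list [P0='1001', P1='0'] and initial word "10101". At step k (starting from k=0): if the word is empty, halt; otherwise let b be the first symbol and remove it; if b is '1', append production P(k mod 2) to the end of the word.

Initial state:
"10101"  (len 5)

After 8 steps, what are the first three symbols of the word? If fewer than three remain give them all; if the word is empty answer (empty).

110

step 0: "10101"  (len 5)
step 1: "01011001"  (len 8)
step 2: "1011001"  (len 7)
step 3: "0110011001"  (len 10)
step 4: "110011001"  (len 9)
step 5: "100110011001"  (len 12)
step 6: "001100110010"  (len 12)
step 7: "01100110010"  (len 11)
step 8: "1100110010"  (len 10)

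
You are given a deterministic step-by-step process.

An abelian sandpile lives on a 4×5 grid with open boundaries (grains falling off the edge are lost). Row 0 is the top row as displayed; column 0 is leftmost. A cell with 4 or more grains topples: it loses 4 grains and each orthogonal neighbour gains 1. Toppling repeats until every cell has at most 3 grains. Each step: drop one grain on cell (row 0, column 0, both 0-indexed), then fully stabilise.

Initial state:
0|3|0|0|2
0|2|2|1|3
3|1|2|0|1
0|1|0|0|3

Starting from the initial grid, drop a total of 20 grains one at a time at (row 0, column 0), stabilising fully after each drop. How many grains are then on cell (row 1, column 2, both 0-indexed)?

[0] 0|3|0|0|2
0|2|2|1|3
3|1|2|0|1
0|1|0|0|3
[1] 1|3|0|0|2
0|2|2|1|3
3|1|2|0|1
0|1|0|0|3
[2] 2|3|0|0|2
0|2|2|1|3
3|1|2|0|1
0|1|0|0|3
[3] 3|3|0|0|2
0|2|2|1|3
3|1|2|0|1
0|1|0|0|3
[4] 1|0|1|0|2
1|3|2|1|3
3|1|2|0|1
0|1|0|0|3
[5] 2|0|1|0|2
1|3|2|1|3
3|1|2|0|1
0|1|0|0|3
[6] 3|0|1|0|2
1|3|2|1|3
3|1|2|0|1
0|1|0|0|3
[7] 0|1|1|0|2
2|3|2|1|3
3|1|2|0|1
0|1|0|0|3
[8] 1|1|1|0|2
2|3|2|1|3
3|1|2|0|1
0|1|0|0|3
[9] 2|1|1|0|2
2|3|2|1|3
3|1|2|0|1
0|1|0|0|3
[10] 3|1|1|0|2
2|3|2|1|3
3|1|2|0|1
0|1|0|0|3
[11] 0|2|1|0|2
3|3|2|1|3
3|1|2|0|1
0|1|0|0|3
[12] 1|2|1|0|2
3|3|2|1|3
3|1|2|0|1
0|1|0|0|3
[13] 2|2|1|0|2
3|3|2|1|3
3|1|2|0|1
0|1|0|0|3
[14] 3|2|1|0|2
3|3|2|1|3
3|1|2|0|1
0|1|0|0|3
[15] 2|0|2|0|2
2|1|3|1|3
0|3|2|0|1
1|1|0|0|3
[16] 3|0|2|0|2
2|1|3|1|3
0|3|2|0|1
1|1|0|0|3
[17] 0|1|2|0|2
3|1|3|1|3
0|3|2|0|1
1|1|0|0|3
[18] 1|1|2|0|2
3|1|3|1|3
0|3|2|0|1
1|1|0|0|3
[19] 2|1|2|0|2
3|1|3|1|3
0|3|2|0|1
1|1|0|0|3
[20] 3|1|2|0|2
3|1|3|1|3
0|3|2|0|1
1|1|0|0|3

3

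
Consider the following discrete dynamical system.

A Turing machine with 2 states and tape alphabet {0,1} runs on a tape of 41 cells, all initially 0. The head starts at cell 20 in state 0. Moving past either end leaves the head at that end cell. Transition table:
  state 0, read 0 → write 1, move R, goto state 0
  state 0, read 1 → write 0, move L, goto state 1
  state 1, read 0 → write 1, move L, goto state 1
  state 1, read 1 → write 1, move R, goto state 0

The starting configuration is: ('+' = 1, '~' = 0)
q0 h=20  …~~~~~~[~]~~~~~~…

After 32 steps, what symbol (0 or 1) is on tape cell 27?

0) q0 h=20  …~~~~~~[~]~~~~~~…
1) q0 h=21  …~~~~~+[~]~~~~~~…
2) q0 h=22  …~~~~++[~]~~~~~~…
3) q0 h=23  …~~~+++[~]~~~~~~…
4) q0 h=24  …~~++++[~]~~~~~~…
5) q0 h=25  …~+++++[~]~~~~~~…
6) q0 h=26  …++++++[~]~~~~~~…
7) q0 h=27  …++++++[~]~~~~~~…
8) q0 h=28  …++++++[~]~~~~~~…
9) q0 h=29  …++++++[~]~~~~~~…
10) q0 h=30  …++++++[~]~~~~~~…
11) q0 h=31  …++++++[~]~~~~~~…
12) q0 h=32  …++++++[~]~~~~~~…
13) q0 h=33  …++++++[~]~~~~~~…
14) q0 h=34  …++++++[~]~~~~~~|
15) q0 h=35  …++++++[~]~~~~~|
16) q0 h=36  …++++++[~]~~~~|
17) q0 h=37  …++++++[~]~~~|
18) q0 h=38  …++++++[~]~~|
19) q0 h=39  …++++++[~]~|
20) q0 h=40  …++++++[~]|
21) q0 h=40  …++++++[+]|
22) q1 h=39  …++++++[+]~|
23) q0 h=40  …++++++[~]|
24) q0 h=40  …++++++[+]|
25) q1 h=39  …++++++[+]~|
26) q0 h=40  …++++++[~]|
27) q0 h=40  …++++++[+]|
28) q1 h=39  …++++++[+]~|
29) q0 h=40  …++++++[~]|
30) q0 h=40  …++++++[+]|
31) q1 h=39  …++++++[+]~|
32) q0 h=40  …++++++[~]|

1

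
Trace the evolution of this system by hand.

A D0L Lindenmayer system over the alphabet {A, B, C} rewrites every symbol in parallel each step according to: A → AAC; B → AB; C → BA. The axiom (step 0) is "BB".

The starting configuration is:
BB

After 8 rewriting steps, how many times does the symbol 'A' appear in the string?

k=0  BB
k=1  ABAB
k=2  AACABAACAB
k=3  AACAACBAAACABAACAACBAAACAB
k=4  AACAACBAAACAACBAABAACAACAACBAAACABAACAACBAAACAACBAABAACAACAACBAAACAB
k=5  AACAACBAAACAACBAABAACAACAACBAAACAACBAABAACAACABAACAACBAAAC…CAACBAABAACAACABAACAACBAAACAACBAAACAACBAABAACAACAACBAAACAB  (len 178)
k=6  AACAACBAAACAACBAABAACAACAACBAAACAACBAABAACAACABAACAACBAAAC…CAACBAABAACAACABAACAACBAAACAACBAAACAACBAABAACAACAACBAAACAB  (len 466)
k=7  AACAACBAAACAACBAABAACAACAACBAAACAACBAABAACAACABAACAACBAAAC…CAACBAABAACAACABAACAACBAAACAACBAAACAACBAABAACAACAACBAAACAB  (len 1220)
k=8  AACAACBAAACAACBAABAACAACAACBAAACAACBAABAACAACABAACAACBAAAC…CAACBAABAACAACABAACAACBAAACAACBAAACAACBAABAACAACAACBAAACAB  (len 3194)

1974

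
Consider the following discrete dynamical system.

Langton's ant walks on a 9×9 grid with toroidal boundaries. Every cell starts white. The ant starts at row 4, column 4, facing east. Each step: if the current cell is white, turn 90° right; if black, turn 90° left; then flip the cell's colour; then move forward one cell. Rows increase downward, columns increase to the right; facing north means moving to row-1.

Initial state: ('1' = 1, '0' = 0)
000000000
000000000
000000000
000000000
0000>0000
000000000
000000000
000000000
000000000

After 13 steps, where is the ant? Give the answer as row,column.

0) 000000000
000000000
000000000
000000000
0000>0000
000000000
000000000
000000000
000000000
1) 000000000
000000000
000000000
000000000
000010000
0000v0000
000000000
000000000
000000000
2) 000000000
000000000
000000000
000000000
000010000
000<10000
000000000
000000000
000000000
3) 000000000
000000000
000000000
000000000
000^10000
000110000
000000000
000000000
000000000
4) 000000000
000000000
000000000
000000000
0001>0000
000110000
000000000
000000000
000000000
5) 000000000
000000000
000000000
0000^0000
000100000
000110000
000000000
000000000
000000000
6) 000000000
000000000
000000000
00001>000
000100000
000110000
000000000
000000000
000000000
7) 000000000
000000000
000000000
000011000
00010v000
000110000
000000000
000000000
000000000
8) 000000000
000000000
000000000
000011000
0001<1000
000110000
000000000
000000000
000000000
9) 000000000
000000000
000000000
0000^1000
000111000
000110000
000000000
000000000
000000000
10) 000000000
000000000
000000000
000<01000
000111000
000110000
000000000
000000000
000000000
11) 000000000
000000000
000^00000
000101000
000111000
000110000
000000000
000000000
000000000
12) 000000000
000000000
0001>0000
000101000
000111000
000110000
000000000
000000000
000000000
13) 000000000
000000000
000110000
0001v1000
000111000
000110000
000000000
000000000
000000000

3,4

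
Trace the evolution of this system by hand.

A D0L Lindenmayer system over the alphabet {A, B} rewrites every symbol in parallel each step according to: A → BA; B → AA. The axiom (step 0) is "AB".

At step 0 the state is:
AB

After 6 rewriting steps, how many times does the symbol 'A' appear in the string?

gen 0: AB
gen 1: BAAA
gen 2: AABABABA
gen 3: BABAAABAAABAAABA
gen 4: AABAAABABABAAABABABAAABABABAAABA
gen 5: BABAAABABABAAABAAABAAABABABAAABAAABAAABABABAAABAAABAAABABABAAABA
gen 6: AABAAABABABAAABAAABAAABABABAAABABABAAABABABAAABAAABAAABABA…BABABAAABAAABAAABABABAAABABABAAABABABAAABAAABAAABABABAAABA  (len 128)

85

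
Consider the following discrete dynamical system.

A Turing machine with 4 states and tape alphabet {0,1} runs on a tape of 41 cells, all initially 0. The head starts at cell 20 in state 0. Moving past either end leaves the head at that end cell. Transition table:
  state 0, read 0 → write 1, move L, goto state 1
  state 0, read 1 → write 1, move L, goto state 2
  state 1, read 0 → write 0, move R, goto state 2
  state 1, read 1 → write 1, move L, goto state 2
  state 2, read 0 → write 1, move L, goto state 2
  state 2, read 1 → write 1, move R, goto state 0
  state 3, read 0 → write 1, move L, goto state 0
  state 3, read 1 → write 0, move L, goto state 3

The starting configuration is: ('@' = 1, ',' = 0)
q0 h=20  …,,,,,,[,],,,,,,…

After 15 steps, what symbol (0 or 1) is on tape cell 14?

[0] q0 h=20  …,,,,,,[,],,,,,,…
[1] q1 h=19  …,,,,,,[,]@,,,,,…
[2] q2 h=20  …,,,,,,[@],,,,,,…
[3] q0 h=21  …,,,,,@[,],,,,,,…
[4] q1 h=20  …,,,,,,[@]@,,,,,…
[5] q2 h=19  …,,,,,,[,]@@,,,,…
[6] q2 h=18  …,,,,,,[,]@@@,,,…
[7] q2 h=17  …,,,,,,[,]@@@@,,…
[8] q2 h=16  …,,,,,,[,]@@@@@,…
[9] q2 h=15  …,,,,,,[,]@@@@@@…
[10] q2 h=14  …,,,,,,[,]@@@@@@…
[11] q2 h=13  …,,,,,,[,]@@@@@@…
[12] q2 h=12  …,,,,,,[,]@@@@@@…
[13] q2 h=11  …,,,,,,[,]@@@@@@…
[14] q2 h=10  …,,,,,,[,]@@@@@@…
[15] q2 h= 9  …,,,,,,[,]@@@@@@…

1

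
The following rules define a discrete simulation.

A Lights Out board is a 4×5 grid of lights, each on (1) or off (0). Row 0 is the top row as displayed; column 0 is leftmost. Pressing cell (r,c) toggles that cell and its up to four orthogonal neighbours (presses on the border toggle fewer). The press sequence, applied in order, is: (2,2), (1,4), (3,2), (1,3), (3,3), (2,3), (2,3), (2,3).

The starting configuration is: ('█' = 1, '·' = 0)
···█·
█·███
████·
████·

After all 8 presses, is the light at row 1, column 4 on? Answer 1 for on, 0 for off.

1

0) ···█·
█·███
████·
████·
1) ···█·
█··██
█····
██·█·
2) ···██
█····
█···█
██·█·
3) ···██
█····
█·█·█
█·█··
4) ····█
█·███
█·███
█·█··
5) ····█
█·███
█·█·█
█··██
6) ····█
█·█·█
█··█·
█···█
7) ····█
█·███
█·█·█
█··██
8) ····█
█·█·█
█··█·
█···█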